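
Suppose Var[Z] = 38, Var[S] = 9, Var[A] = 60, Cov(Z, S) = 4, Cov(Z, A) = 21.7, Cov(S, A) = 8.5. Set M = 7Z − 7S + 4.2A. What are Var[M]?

Var[M] = a²·Var[Z] + b²·Var[S] + c²·Var[A] + 2ab·Cov(Z, S) + 2ac·Cov(Z, A) + 2bc·Cov(S, A), with a = 7, b = -7, c = 4.2.
= 1862 + 441 + 1058.4 + (-392) + 1275.96 + (-499.8)
= 3745.56.

Var[M] = 3745.56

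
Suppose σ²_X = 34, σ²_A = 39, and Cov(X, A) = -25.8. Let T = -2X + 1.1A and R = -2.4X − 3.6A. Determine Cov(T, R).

By bilinearity, Cov(T, R) = ac·σ²_X + bd·σ²_A + (ad+bc)·Cov(X, A), with a=-2, b=1.1, c=-2.4, d=-3.6.
ac·σ²_X = (-2)·(-2.4)·34 = 163.2
bd·σ²_A = 1.1·(-3.6)·39 = -154.44
(ad+bc)·Cov(X, A) = (4.56)·(-25.8) = -117.648
Cov(T, R) = 163.2 + (-154.44) + (-117.648) = -108.888.

Cov(T, R) = -108.888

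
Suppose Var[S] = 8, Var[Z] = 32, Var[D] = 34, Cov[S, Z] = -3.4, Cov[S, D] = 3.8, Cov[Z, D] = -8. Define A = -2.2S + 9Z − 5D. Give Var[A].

Var[A] = a²·Var[S] + b²·Var[Z] + c²·Var[D] + 2ab·Cov[S, Z] + 2ac·Cov[S, D] + 2bc·Cov[Z, D], with a = -2.2, b = 9, c = -5.
= 38.72 + 2592 + 850 + 134.64 + 83.6 + 720
= 4418.96.

Var[A] = 4418.96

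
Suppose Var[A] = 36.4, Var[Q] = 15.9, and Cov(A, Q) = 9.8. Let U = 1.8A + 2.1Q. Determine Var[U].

Var[U] = a²·Var[A] + b²·Var[Q] + 2ab·Cov(A, Q) with a = 1.8, b = 2.1.
= 1.8²·36.4 + 2.1²·15.9 + 2·1.8·2.1·9.8
= 117.936 + 70.119 + 74.088 = 262.143.

Var[U] = 262.143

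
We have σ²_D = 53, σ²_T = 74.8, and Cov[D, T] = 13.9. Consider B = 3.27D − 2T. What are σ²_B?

σ²_B = 684.1117

σ²_B = a²·σ²_D + b²·σ²_T + 2ab·Cov[D, T] with a = 3.27, b = -2.
= 3.27²·53 + (-2)²·74.8 + 2·3.27·(-2)·13.9
= 566.7237 + 299.2 + (-181.812) = 684.1117.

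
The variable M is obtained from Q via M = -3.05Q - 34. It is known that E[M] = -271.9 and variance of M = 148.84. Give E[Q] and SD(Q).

From M = -3.05Q - 34: E[M] = a·E[Q] + b, so E[Q] = (E[M] − b)/a = (-271.9 − (-34))/(-3.05) = 78.
SD(M) = √148.84 = 12.2.
SD(M) = |a|·SD(Q), so SD(Q) = 12.2/|-3.05| = 4.

E[Q] = 78, SD(Q) = 4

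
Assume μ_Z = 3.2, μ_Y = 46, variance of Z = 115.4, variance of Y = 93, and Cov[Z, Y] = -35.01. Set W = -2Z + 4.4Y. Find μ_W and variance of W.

μ_W = 196, variance of W = 2878.256

μ_W = (-2)·μ_Z + 4.4·μ_Y = (-2)·3.2 + 4.4·46 = 196.
variance of W = a²·variance of Z + b²·variance of Y + 2ab·Cov[Z, Y] with a = -2, b = 4.4.
= (-2)²·115.4 + 4.4²·93 + 2·(-2)·4.4·(-35.01)
= 461.6 + 1800.48 + 616.176 = 2878.256.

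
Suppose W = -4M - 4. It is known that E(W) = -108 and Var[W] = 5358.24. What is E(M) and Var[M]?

From W = -4M - 4: E(W) = a·E(M) + b, so E(M) = (E(W) − b)/a = (-108 − (-4))/(-4) = 26.
Var[W] = a²·Var[M], so Var[M] = 5358.24/(-4)² = 334.89.

E(M) = 26, Var[M] = 334.89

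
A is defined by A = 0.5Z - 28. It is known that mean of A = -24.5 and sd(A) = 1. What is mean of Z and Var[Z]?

mean of Z = 7, Var[Z] = 4

From A = 0.5Z - 28: mean of A = a·mean of Z + b, so mean of Z = (mean of A − b)/a = (-24.5 − (-28))/0.5 = 7.
Var[A] = 1² = 1.
Var[A] = a²·Var[Z], so Var[Z] = 1/0.5² = 4.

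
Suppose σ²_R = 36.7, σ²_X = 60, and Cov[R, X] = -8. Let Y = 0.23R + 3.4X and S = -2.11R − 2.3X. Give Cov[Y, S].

By bilinearity, Cov[Y, S] = ac·σ²_R + bd·σ²_X + (ad+bc)·Cov[R, X], with a=0.23, b=3.4, c=-2.11, d=-2.3.
ac·σ²_R = 0.23·(-2.11)·36.7 = -17.81051
bd·σ²_X = 3.4·(-2.3)·60 = -469.2
(ad+bc)·Cov[R, X] = (-7.703)·(-8) = 61.624
Cov[Y, S] = -17.81051 + (-469.2) + 61.624 = -425.38651.

Cov[Y, S] = -425.38651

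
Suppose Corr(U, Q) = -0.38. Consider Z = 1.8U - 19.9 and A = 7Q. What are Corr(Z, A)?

Linear rescalings preserve correlation up to sign; here the slopes 1.8 and 7 have the same sign, so Corr(Z, A) = Corr(U, Q) = -0.38.

Corr(Z, A) = -0.38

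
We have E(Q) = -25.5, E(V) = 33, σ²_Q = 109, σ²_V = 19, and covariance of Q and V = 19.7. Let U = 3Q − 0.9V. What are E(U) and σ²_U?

E(U) = 3·E(Q) + (-0.9)·E(V) = 3·(-25.5) + (-0.9)·33 = -106.2.
σ²_U = a²·σ²_Q + b²·σ²_V + 2ab·covariance of Q and V with a = 3, b = -0.9.
= 3²·109 + (-0.9)²·19 + 2·3·(-0.9)·19.7
= 981 + 15.39 + (-106.38) = 890.01.

E(U) = -106.2, σ²_U = 890.01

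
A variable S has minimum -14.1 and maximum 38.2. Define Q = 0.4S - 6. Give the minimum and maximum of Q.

a = 0.4 > 0, so min(Q) = a·min(S)+b = 0.4·(-14.1) + (-6) = -11.64 and max(Q) = 0.4·38.2 + (-6) = 9.28.

min(Q) = -11.64, max(Q) = 9.28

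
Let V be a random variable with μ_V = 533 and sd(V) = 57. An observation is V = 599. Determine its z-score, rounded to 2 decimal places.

z = 1.16

z = (V − μ_V) / sd(V) = (599 − 533) / 57 ≈ 1.16.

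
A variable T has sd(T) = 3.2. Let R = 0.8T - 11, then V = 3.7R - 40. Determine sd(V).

sd(V) = 9.472

sd(R) = |0.8|·3.2 = 2.56.
sd(V) = |3.7|·2.56 = 9.472.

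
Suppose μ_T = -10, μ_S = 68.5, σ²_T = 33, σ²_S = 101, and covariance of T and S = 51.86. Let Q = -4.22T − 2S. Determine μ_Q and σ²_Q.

μ_Q = -94.8, σ²_Q = 1867.074

μ_Q = (-4.22)·μ_T + (-2)·μ_S = (-4.22)·(-10) + (-2)·68.5 = -94.8.
σ²_Q = a²·σ²_T + b²·σ²_S + 2ab·covariance of T and S with a = -4.22, b = -2.
= (-4.22)²·33 + (-2)²·101 + 2·(-4.22)·(-2)·51.86
= 587.6772 + 404 + 875.3968 = 1867.074.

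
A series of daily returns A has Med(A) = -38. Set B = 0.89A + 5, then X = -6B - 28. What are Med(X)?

Med(X) = 144.92

Med(B) = 0.89·(-38) + 5 = -28.82.
Med(X) = (-6)·(-28.82) + (-28) = 144.92.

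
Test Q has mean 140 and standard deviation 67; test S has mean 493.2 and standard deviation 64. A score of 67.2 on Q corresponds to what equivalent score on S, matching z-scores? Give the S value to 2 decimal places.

S = 423.66

z = (67.2 − 140)/67 ≈ -1.0866.
S = 493.2 + z·64 = 493.2 + (67.2 − 140)·64/67 ≈ 423.66.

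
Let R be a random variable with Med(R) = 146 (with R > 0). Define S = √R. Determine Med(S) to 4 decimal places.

√R is monotone on this domain, so Med(S) = √(146) ≈ 12.083.

Med(S) = 12.083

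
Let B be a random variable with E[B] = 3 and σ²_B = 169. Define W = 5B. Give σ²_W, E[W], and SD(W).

σ²_W = 4225, E[W] = 15, SD(W) = 65

W = 5B is linear with a = 5, b = 0.
σ²_W = a²·σ²_B = 5²·169 = 4225.
E[W] = a·E[B] + b = 5·3 = 15.
SD(B) = √169 = 13.
SD(W) = |a|·SD(B) = |5|·13 = 65.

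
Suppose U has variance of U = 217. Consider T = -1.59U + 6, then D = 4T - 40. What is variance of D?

variance of D = 8777.5632

variance of T = (-1.59)²·217 = 548.5977.
variance of D = 4²·548.5977 = 8777.5632.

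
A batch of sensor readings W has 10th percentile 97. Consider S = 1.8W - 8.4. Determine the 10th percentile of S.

10th percentile of S = 166.2

Since a = 1.8 > 0 the transformation is increasing, so the 10th percentile of S = a·(P_{10} of W) + b = 1.8·97 + (-8.4) = 166.2.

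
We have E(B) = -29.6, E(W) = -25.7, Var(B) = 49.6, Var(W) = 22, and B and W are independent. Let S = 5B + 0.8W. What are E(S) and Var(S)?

E(S) = -168.56, Var(S) = 1254.08

E(S) = 5·E(B) + 0.8·E(W) = 5·(-29.6) + 0.8·(-25.7) = -168.56.
Var(S) = a²·Var(B) + b²·Var(W) + 2ab·covariance of B and W with a = 5, b = 0.8.
Independence gives covariance of B and W = 0.
= 5²·49.6 + 0.8²·22 + 2·5·0.8·0
= 1240 + 14.08 + 0 = 1254.08.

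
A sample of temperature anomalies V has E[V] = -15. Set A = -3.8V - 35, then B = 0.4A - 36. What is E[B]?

E[B] = -27.2

E[A] = (-3.8)·(-15) + (-35) = 22.
E[B] = 0.4·22 + (-36) = -27.2.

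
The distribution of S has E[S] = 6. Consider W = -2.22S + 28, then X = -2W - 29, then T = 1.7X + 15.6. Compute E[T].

E[T] = -83.612

E[W] = (-2.22)·6 + 28 = 14.68.
E[X] = (-2)·14.68 + (-29) = -58.36.
E[T] = 1.7·(-58.36) + 15.6 = -83.612.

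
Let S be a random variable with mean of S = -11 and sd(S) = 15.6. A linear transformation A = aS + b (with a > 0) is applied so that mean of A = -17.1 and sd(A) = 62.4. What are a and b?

sd(A) = a·sd(S) (a > 0), so a = 62.4/15.6 = 4.
mean of A = a·mean of S + b, so b = -17.1 − 4·(-11) = 26.9.

a = 4, b = 26.9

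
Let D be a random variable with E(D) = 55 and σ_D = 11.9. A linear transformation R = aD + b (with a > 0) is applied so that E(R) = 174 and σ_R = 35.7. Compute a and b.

σ_R = a·σ_D (a > 0), so a = 35.7/11.9 = 3.
E(R) = a·E(D) + b, so b = 174 − 3·55 = 9.

a = 3, b = 9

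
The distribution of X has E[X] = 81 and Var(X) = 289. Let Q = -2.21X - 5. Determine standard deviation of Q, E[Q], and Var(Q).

Q = -2.21X - 5 is linear with a = -2.21, b = -5.
standard deviation of X = √289 = 17.
standard deviation of Q = |a|·standard deviation of X = |-2.21|·17 = 37.57.
E[Q] = a·E[X] + b = (-2.21)·81 + (-5) = -184.01.
Var(Q) = a²·Var(X) = (-2.21)²·289 = 1411.5049 (the additive constant -5 does not affect variance).

standard deviation of Q = 37.57, E[Q] = -184.01, Var(Q) = 1411.5049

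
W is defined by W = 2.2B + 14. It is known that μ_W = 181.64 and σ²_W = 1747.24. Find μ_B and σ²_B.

From W = 2.2B + 14: μ_W = a·μ_B + b, so μ_B = (μ_W − b)/a = (181.64 − 14)/2.2 = 76.2.
σ²_W = a²·σ²_B, so σ²_B = 1747.24/2.2² = 361.

μ_B = 76.2, σ²_B = 361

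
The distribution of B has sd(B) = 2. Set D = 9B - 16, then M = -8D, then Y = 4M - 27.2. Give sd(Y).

sd(D) = |9|·2 = 18.
sd(M) = |-8|·18 = 144.
sd(Y) = |4|·144 = 576.

sd(Y) = 576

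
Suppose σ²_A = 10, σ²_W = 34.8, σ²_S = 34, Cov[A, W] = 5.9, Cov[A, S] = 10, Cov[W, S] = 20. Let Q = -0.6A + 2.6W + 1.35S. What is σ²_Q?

σ²_Q = 406.605

σ²_Q = a²·σ²_A + b²·σ²_W + c²·σ²_S + 2ab·Cov[A, W] + 2ac·Cov[A, S] + 2bc·Cov[W, S], with a = -0.6, b = 2.6, c = 1.35.
= 3.6 + 235.248 + 61.965 + (-18.408) + (-16.2) + 140.4
= 406.605.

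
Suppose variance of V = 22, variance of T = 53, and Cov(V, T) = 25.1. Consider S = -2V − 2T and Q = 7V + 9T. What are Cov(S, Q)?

Cov(S, Q) = -2065.2

By bilinearity, Cov(S, Q) = ac·variance of V + bd·variance of T + (ad+bc)·Cov(V, T), with a=-2, b=-2, c=7, d=9.
ac·variance of V = (-2)·7·22 = -308
bd·variance of T = (-2)·9·53 = -954
(ad+bc)·Cov(V, T) = (-32)·25.1 = -803.2
Cov(S, Q) = -308 + (-954) + (-803.2) = -2065.2.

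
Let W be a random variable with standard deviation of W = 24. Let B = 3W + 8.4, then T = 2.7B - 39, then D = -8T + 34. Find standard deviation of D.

standard deviation of D = 1555.2

standard deviation of B = |3|·24 = 72.
standard deviation of T = |2.7|·72 = 194.4.
standard deviation of D = |-8|·194.4 = 1555.2.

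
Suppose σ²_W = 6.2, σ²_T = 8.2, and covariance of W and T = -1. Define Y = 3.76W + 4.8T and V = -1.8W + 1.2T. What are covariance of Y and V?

covariance of Y and V = 9.3984

By bilinearity, covariance of Y and V = ac·σ²_W + bd·σ²_T + (ad+bc)·covariance of W and T, with a=3.76, b=4.8, c=-1.8, d=1.2.
ac·σ²_W = 3.76·(-1.8)·6.2 = -41.9616
bd·σ²_T = 4.8·1.2·8.2 = 47.232
(ad+bc)·covariance of W and T = (-4.128)·(-1) = 4.128
covariance of Y and V = -41.9616 + 47.232 + 4.128 = 9.3984.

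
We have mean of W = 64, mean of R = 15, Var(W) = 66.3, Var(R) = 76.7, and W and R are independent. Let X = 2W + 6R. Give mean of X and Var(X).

mean of X = 218, Var(X) = 3026.4

mean of X = 2·mean of W + 6·mean of R = 2·64 + 6·15 = 218.
Var(X) = a²·Var(W) + b²·Var(R) + 2ab·Cov[W, R] with a = 2, b = 6.
Independence gives Cov[W, R] = 0.
= 2²·66.3 + 6²·76.7 + 2·2·6·0
= 265.2 + 2761.2 + 0 = 3026.4.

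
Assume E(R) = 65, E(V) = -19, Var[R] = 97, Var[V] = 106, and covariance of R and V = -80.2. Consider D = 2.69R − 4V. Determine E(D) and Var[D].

E(D) = 2.69·E(R) + (-4)·E(V) = 2.69·65 + (-4)·(-19) = 250.85.
Var[D] = a²·Var[R] + b²·Var[V] + 2ab·covariance of R and V with a = 2.69, b = -4.
= 2.69²·97 + (-4)²·106 + 2·2.69·(-4)·(-80.2)
= 701.9017 + 1696 + 1725.904 = 4123.8057.

E(D) = 250.85, Var[D] = 4123.8057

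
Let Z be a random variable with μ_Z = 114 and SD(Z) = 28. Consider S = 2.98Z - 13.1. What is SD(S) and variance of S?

SD(S) = 83.44, variance of S = 6962.2336

S = 2.98Z - 13.1 is linear with a = 2.98, b = -13.1.
SD(S) = |a|·SD(Z) = |2.98|·28 = 83.44.
variance of Z = 28² = 784.
variance of S = a²·variance of Z = 2.98²·784 = 6962.2336 (the additive constant -13.1 does not affect variance).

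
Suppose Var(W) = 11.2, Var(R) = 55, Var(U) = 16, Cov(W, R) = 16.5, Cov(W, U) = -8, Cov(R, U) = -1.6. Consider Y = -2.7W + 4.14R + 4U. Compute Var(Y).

Var(Y) = 1031.26

Var(Y) = a²·Var(W) + b²·Var(R) + c²·Var(U) + 2ab·Cov(W, R) + 2ac·Cov(W, U) + 2bc·Cov(R, U), with a = -2.7, b = 4.14, c = 4.
= 81.648 + 942.678 + 256 + (-368.874) + 172.8 + (-52.992)
= 1031.26.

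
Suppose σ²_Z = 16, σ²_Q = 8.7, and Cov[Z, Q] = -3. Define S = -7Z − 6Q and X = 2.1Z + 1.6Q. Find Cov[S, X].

Cov[S, X] = -247.32

By bilinearity, Cov[S, X] = ac·σ²_Z + bd·σ²_Q + (ad+bc)·Cov[Z, Q], with a=-7, b=-6, c=2.1, d=1.6.
ac·σ²_Z = (-7)·2.1·16 = -235.2
bd·σ²_Q = (-6)·1.6·8.7 = -83.52
(ad+bc)·Cov[Z, Q] = (-23.8)·(-3) = 71.4
Cov[S, X] = -235.2 + (-83.52) + 71.4 = -247.32.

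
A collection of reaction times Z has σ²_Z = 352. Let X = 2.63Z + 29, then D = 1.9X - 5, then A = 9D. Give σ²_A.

σ²_A = 711944.896608

σ²_X = 2.63²·352 = 2434.7488.
σ²_D = 1.9²·2434.7488 = 8789.443168.
σ²_A = 9²·8789.443168 = 711944.896608.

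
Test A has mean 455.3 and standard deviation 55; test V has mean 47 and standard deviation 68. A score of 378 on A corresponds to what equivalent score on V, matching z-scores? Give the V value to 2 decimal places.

V = -48.57

z = (378 − 455.3)/55 ≈ -1.4055.
V = 47 + z·68 = 47 + (378 − 455.3)·68/55 ≈ -48.57.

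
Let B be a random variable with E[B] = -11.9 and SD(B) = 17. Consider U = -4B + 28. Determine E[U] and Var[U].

E[U] = 75.6, Var[U] = 4624

U = -4B + 28 is linear with a = -4, b = 28.
E[U] = a·E[B] + b = (-4)·(-11.9) + 28 = 75.6.
Var[B] = 17² = 289.
Var[U] = a²·Var[B] = (-4)²·289 = 4624 (the additive constant 28 does not affect variance).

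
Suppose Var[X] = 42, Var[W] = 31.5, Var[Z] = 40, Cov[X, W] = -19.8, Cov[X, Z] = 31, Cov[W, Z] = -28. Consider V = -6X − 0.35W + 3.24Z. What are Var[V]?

Var[V] = 710.82675

Var[V] = a²·Var[X] + b²·Var[W] + c²·Var[Z] + 2ab·Cov[X, W] + 2ac·Cov[X, Z] + 2bc·Cov[W, Z], with a = -6, b = -0.35, c = 3.24.
= 1512 + 3.85875 + 419.904 + (-83.16) + (-1205.28) + 63.504
= 710.82675.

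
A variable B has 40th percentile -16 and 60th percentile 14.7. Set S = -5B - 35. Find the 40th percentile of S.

40th percentile of S = -108.5

Since a = -5 < 0 the transformation is decreasing, reversing order: the 40th percentile of S corresponds to the 60th percentile of B.
So P_{40}(S) = a·P_{60}(B) + b = (-5)·14.7 + (-35) = -108.5.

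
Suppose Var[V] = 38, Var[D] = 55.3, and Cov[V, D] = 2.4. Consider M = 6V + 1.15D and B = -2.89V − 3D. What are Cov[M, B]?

Cov[M, B] = -900.8814

By bilinearity, Cov[M, B] = ac·Var[V] + bd·Var[D] + (ad+bc)·Cov[V, D], with a=6, b=1.15, c=-2.89, d=-3.
ac·Var[V] = 6·(-2.89)·38 = -658.92
bd·Var[D] = 1.15·(-3)·55.3 = -190.785
(ad+bc)·Cov[V, D] = (-21.3235)·2.4 = -51.1764
Cov[M, B] = -658.92 + (-190.785) + (-51.1764) = -900.8814.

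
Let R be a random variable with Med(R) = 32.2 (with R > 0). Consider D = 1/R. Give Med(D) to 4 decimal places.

Med(D) = 0.0311

1/R is monotone on this domain, so Med(D) = 1/(32.2) ≈ 0.0311.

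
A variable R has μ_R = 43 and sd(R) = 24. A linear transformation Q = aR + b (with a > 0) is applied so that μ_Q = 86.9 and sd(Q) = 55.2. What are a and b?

sd(Q) = a·sd(R) (a > 0), so a = 55.2/24 = 2.3.
μ_Q = a·μ_R + b, so b = 86.9 − 2.3·43 = -12.

a = 2.3, b = -12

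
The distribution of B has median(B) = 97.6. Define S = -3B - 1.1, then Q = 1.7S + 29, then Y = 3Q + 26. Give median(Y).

median(Y) = -1385.89

median(S) = (-3)·97.6 + (-1.1) = -293.9.
median(Q) = 1.7·(-293.9) + 29 = -470.63.
median(Y) = 3·(-470.63) + 26 = -1385.89.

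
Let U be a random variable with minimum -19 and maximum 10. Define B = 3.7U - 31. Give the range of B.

Range(B) = 107.3

Range of U = 10 − (-19) = 29.
Range(B) = |a|·Range(U) = |3.7|·29 = 107.3.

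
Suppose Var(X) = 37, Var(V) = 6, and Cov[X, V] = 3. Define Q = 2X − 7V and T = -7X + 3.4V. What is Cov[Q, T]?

By bilinearity, Cov[Q, T] = ac·Var(X) + bd·Var(V) + (ad+bc)·Cov[X, V], with a=2, b=-7, c=-7, d=3.4.
ac·Var(X) = 2·(-7)·37 = -518
bd·Var(V) = (-7)·3.4·6 = -142.8
(ad+bc)·Cov[X, V] = (55.8)·3 = 167.4
Cov[Q, T] = -518 + (-142.8) + 167.4 = -493.4.

Cov[Q, T] = -493.4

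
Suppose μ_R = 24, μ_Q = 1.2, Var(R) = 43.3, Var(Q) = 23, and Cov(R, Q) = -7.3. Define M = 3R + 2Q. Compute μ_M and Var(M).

μ_M = 3·μ_R + 2·μ_Q = 3·24 + 2·1.2 = 74.4.
Var(M) = a²·Var(R) + b²·Var(Q) + 2ab·Cov(R, Q) with a = 3, b = 2.
= 3²·43.3 + 2²·23 + 2·3·2·(-7.3)
= 389.7 + 92 + (-87.6) = 394.1.

μ_M = 74.4, Var(M) = 394.1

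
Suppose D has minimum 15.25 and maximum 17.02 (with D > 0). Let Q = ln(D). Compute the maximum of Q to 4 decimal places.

ln(D) is increasing on this domain, so max(Q) comes from max(D) = 17.02: max(Q) = ln(17.02) ≈ 2.8344.

max(Q) = 2.8344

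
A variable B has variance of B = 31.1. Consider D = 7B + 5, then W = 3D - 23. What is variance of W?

variance of D = 7²·31.1 = 1523.9.
variance of W = 3²·1523.9 = 13715.1.

variance of W = 13715.1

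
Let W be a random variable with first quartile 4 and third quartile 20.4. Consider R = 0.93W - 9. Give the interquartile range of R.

IQR(R) = 15.252

IQR of W = Q3 − Q1 = 20.4 − 4 = 16.4.
Under R = aW + b, IQR(R) = |a|·IQR(W) = |0.93|·16.4 = 15.252 (shifts cancel; spread scales by |a|).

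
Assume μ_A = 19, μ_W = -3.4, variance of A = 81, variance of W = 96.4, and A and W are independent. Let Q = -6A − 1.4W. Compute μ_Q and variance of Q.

μ_Q = (-6)·μ_A + (-1.4)·μ_W = (-6)·19 + (-1.4)·(-3.4) = -109.24.
variance of Q = a²·variance of A + b²·variance of W + 2ab·Cov[A, W] with a = -6, b = -1.4.
Independence gives Cov[A, W] = 0.
= (-6)²·81 + (-1.4)²·96.4 + 2·(-6)·(-1.4)·0
= 2916 + 188.944 + 0 = 3104.944.

μ_Q = -109.24, variance of Q = 3104.944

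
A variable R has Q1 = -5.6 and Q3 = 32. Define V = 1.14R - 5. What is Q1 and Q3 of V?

Q1(V) = -11.384, Q3(V) = 31.48

a = 1.14 > 0: Q1(V) = a·Q1(R)+b = -11.384, Q3(V) = a·Q3(R)+b = 31.48.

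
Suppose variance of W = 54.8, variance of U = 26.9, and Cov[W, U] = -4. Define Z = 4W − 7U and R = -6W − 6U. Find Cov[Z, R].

Cov[Z, R] = -257.4

By bilinearity, Cov[Z, R] = ac·variance of W + bd·variance of U + (ad+bc)·Cov[W, U], with a=4, b=-7, c=-6, d=-6.
ac·variance of W = 4·(-6)·54.8 = -1315.2
bd·variance of U = (-7)·(-6)·26.9 = 1129.8
(ad+bc)·Cov[W, U] = (18)·(-4) = -72
Cov[Z, R] = -1315.2 + 1129.8 + (-72) = -257.4.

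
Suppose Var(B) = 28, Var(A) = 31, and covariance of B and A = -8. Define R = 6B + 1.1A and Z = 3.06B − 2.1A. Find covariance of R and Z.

By bilinearity, covariance of R and Z = ac·Var(B) + bd·Var(A) + (ad+bc)·covariance of B and A, with a=6, b=1.1, c=3.06, d=-2.1.
ac·Var(B) = 6·3.06·28 = 514.08
bd·Var(A) = 1.1·(-2.1)·31 = -71.61
(ad+bc)·covariance of B and A = (-9.234)·(-8) = 73.872
covariance of R and Z = 514.08 + (-71.61) + 73.872 = 516.342.

covariance of R and Z = 516.342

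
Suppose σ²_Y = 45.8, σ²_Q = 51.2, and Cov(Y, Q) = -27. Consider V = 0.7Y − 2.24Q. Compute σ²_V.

σ²_V = a²·σ²_Y + b²·σ²_Q + 2ab·Cov(Y, Q) with a = 0.7, b = -2.24.
= 0.7²·45.8 + (-2.24)²·51.2 + 2·0.7·(-2.24)·(-27)
= 22.442 + 256.90112 + 84.672 = 364.01512.

σ²_V = 364.01512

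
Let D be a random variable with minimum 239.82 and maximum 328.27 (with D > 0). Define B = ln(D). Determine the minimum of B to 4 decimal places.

ln(D) is increasing on this domain, so min(B) comes from min(D) = 239.82: min(B) = ln(239.82) ≈ 5.4799.

min(B) = 5.4799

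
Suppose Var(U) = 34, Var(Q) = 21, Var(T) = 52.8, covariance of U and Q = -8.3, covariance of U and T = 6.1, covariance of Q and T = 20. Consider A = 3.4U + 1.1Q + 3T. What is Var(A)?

Var(A) = a²·Var(U) + b²·Var(Q) + c²·Var(T) + 2ab·covariance of U and Q + 2ac·covariance of U and T + 2bc·covariance of Q and T, with a = 3.4, b = 1.1, c = 3.
= 393.04 + 25.41 + 475.2 + (-62.084) + 124.44 + 132
= 1088.006.

Var(A) = 1088.006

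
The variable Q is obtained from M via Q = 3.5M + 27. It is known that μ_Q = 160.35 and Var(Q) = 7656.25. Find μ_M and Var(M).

μ_M = 38.1, Var(M) = 625

From Q = 3.5M + 27: μ_Q = a·μ_M + b, so μ_M = (μ_Q − b)/a = (160.35 − 27)/3.5 = 38.1.
Var(Q) = a²·Var(M), so Var(M) = 7656.25/3.5² = 625.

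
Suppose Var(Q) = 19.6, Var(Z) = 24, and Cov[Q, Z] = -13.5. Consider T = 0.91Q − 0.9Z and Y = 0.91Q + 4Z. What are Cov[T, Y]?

By bilinearity, Cov[T, Y] = ac·Var(Q) + bd·Var(Z) + (ad+bc)·Cov[Q, Z], with a=0.91, b=-0.9, c=0.91, d=4.
ac·Var(Q) = 0.91·0.91·19.6 = 16.23076
bd·Var(Z) = (-0.9)·4·24 = -86.4
(ad+bc)·Cov[Q, Z] = (2.821)·(-13.5) = -38.0835
Cov[T, Y] = 16.23076 + (-86.4) + (-38.0835) = -108.25274.

Cov[T, Y] = -108.25274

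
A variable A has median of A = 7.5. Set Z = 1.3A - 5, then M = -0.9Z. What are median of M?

median of Z = 1.3·7.5 + (-5) = 4.75.
median of M = (-0.9)·4.75 = -4.275.

median of M = -4.275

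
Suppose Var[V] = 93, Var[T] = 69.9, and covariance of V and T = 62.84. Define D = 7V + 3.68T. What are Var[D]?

Var[D] = 8741.13056

Var[D] = a²·Var[V] + b²·Var[T] + 2ab·covariance of V and T with a = 7, b = 3.68.
= 7²·93 + 3.68²·69.9 + 2·7·3.68·62.84
= 4557 + 946.61376 + 3237.5168 = 8741.13056.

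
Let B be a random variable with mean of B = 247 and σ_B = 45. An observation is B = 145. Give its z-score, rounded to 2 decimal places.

z = (B − mean of B) / σ_B = (145 − 247) / 45 ≈ -2.27.

z = -2.27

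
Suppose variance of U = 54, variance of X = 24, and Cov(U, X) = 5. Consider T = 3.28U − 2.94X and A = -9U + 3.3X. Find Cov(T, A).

By bilinearity, Cov(T, A) = ac·variance of U + bd·variance of X + (ad+bc)·Cov(U, X), with a=3.28, b=-2.94, c=-9, d=3.3.
ac·variance of U = 3.28·(-9)·54 = -1594.08
bd·variance of X = (-2.94)·3.3·24 = -232.848
(ad+bc)·Cov(U, X) = (37.284)·5 = 186.42
Cov(T, A) = -1594.08 + (-232.848) + 186.42 = -1640.508.

Cov(T, A) = -1640.508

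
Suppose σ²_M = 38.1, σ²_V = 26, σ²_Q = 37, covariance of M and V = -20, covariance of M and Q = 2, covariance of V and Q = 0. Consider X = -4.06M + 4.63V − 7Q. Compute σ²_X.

σ²_X = a²·σ²_M + b²·σ²_V + c²·σ²_Q + 2ab·covariance of M and V + 2ac·covariance of M and Q + 2bc·covariance of V and Q, with a = -4.06, b = 4.63, c = -7.
= 628.02516 + 557.3594 + 1813 + 751.912 + 113.68 + 0
= 3863.97656.

σ²_X = 3863.97656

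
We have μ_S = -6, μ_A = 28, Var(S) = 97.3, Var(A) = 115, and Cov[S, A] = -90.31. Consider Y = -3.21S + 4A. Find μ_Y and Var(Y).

μ_Y = 131.26, Var(Y) = 5161.74973

μ_Y = (-3.21)·μ_S + 4·μ_A = (-3.21)·(-6) + 4·28 = 131.26.
Var(Y) = a²·Var(S) + b²·Var(A) + 2ab·Cov[S, A] with a = -3.21, b = 4.
= (-3.21)²·97.3 + 4²·115 + 2·(-3.21)·4·(-90.31)
= 1002.58893 + 1840 + 2319.1608 = 5161.74973.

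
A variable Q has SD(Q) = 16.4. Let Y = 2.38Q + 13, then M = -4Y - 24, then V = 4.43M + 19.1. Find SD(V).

SD(Y) = |2.38|·16.4 = 39.032.
SD(M) = |-4|·39.032 = 156.128.
SD(V) = |4.43|·156.128 = 691.64704.

SD(V) = 691.64704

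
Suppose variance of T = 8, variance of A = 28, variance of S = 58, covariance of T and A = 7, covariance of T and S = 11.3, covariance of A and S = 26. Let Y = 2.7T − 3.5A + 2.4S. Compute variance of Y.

variance of Y = a²·variance of T + b²·variance of A + c²·variance of S + 2ab·covariance of T and A + 2ac·covariance of T and S + 2bc·covariance of A and S, with a = 2.7, b = -3.5, c = 2.4.
= 58.32 + 343 + 334.08 + (-132.3) + 146.448 + (-436.8)
= 312.748.

variance of Y = 312.748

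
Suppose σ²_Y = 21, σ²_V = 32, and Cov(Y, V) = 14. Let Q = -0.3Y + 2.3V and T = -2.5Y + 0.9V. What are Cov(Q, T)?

By bilinearity, Cov(Q, T) = ac·σ²_Y + bd·σ²_V + (ad+bc)·Cov(Y, V), with a=-0.3, b=2.3, c=-2.5, d=0.9.
ac·σ²_Y = (-0.3)·(-2.5)·21 = 15.75
bd·σ²_V = 2.3·0.9·32 = 66.24
(ad+bc)·Cov(Y, V) = (-6.02)·14 = -84.28
Cov(Q, T) = 15.75 + 66.24 + (-84.28) = -2.29.

Cov(Q, T) = -2.29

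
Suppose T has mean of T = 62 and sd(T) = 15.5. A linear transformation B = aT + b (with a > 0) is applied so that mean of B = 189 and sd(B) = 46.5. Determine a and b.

a = 3, b = 3

sd(B) = a·sd(T) (a > 0), so a = 46.5/15.5 = 3.
mean of B = a·mean of T + b, so b = 189 − 3·62 = 3.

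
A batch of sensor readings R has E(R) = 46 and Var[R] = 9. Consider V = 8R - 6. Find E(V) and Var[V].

E(V) = 362, Var[V] = 576

V = 8R - 6 is linear with a = 8, b = -6.
E(V) = a·E(R) + b = 8·46 + (-6) = 362.
Var[V] = a²·Var[R] = 8²·9 = 576 (the additive constant -6 does not affect variance).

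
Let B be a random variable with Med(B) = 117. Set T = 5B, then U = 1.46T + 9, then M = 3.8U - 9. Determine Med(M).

Med(T) = 5·117 = 585.
Med(U) = 1.46·585 + 9 = 863.1.
Med(M) = 3.8·863.1 + (-9) = 3270.78.

Med(M) = 3270.78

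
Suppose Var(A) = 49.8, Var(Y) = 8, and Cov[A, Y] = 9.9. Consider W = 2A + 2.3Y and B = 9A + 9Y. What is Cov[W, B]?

Cov[W, B] = 1445.13

By bilinearity, Cov[W, B] = ac·Var(A) + bd·Var(Y) + (ad+bc)·Cov[A, Y], with a=2, b=2.3, c=9, d=9.
ac·Var(A) = 2·9·49.8 = 896.4
bd·Var(Y) = 2.3·9·8 = 165.6
(ad+bc)·Cov[A, Y] = (38.7)·9.9 = 383.13
Cov[W, B] = 896.4 + 165.6 + 383.13 = 1445.13.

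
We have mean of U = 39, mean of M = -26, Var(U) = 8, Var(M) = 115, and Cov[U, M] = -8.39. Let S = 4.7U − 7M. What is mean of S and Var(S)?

mean of S = 365.3, Var(S) = 6363.782

mean of S = 4.7·mean of U + (-7)·mean of M = 4.7·39 + (-7)·(-26) = 365.3.
Var(S) = a²·Var(U) + b²·Var(M) + 2ab·Cov[U, M] with a = 4.7, b = -7.
= 4.7²·8 + (-7)²·115 + 2·4.7·(-7)·(-8.39)
= 176.72 + 5635 + 552.062 = 6363.782.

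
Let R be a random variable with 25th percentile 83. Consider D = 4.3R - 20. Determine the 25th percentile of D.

Since a = 4.3 > 0 the transformation is increasing, so the 25th percentile of D = a·(P_{25} of R) + b = 4.3·83 + (-20) = 336.9.

25th percentile of D = 336.9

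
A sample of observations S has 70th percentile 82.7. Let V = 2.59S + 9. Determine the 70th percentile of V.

70th percentile of V = 223.193

Since a = 2.59 > 0 the transformation is increasing, so the 70th percentile of V = a·(P_{70} of S) + b = 2.59·82.7 + 9 = 223.193.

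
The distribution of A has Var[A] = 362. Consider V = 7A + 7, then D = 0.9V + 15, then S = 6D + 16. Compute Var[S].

Var[S] = 517240.08

Var[V] = 7²·362 = 17738.
Var[D] = 0.9²·17738 = 14367.78.
Var[S] = 6²·14367.78 = 517240.08.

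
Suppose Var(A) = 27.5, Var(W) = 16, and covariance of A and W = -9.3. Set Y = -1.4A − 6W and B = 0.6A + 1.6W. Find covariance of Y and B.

By bilinearity, covariance of Y and B = ac·Var(A) + bd·Var(W) + (ad+bc)·covariance of A and W, with a=-1.4, b=-6, c=0.6, d=1.6.
ac·Var(A) = (-1.4)·0.6·27.5 = -23.1
bd·Var(W) = (-6)·1.6·16 = -153.6
(ad+bc)·covariance of A and W = (-5.84)·(-9.3) = 54.312
covariance of Y and B = -23.1 + (-153.6) + 54.312 = -122.388.

covariance of Y and B = -122.388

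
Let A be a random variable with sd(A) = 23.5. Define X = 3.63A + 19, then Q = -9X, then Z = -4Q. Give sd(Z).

sd(Z) = 3070.98

sd(X) = |3.63|·23.5 = 85.305.
sd(Q) = |-9|·85.305 = 767.745.
sd(Z) = |-4|·767.745 = 3070.98.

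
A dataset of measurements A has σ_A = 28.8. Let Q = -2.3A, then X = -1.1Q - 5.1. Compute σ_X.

σ_Q = |-2.3|·28.8 = 66.24.
σ_X = |-1.1|·66.24 = 72.864.

σ_X = 72.864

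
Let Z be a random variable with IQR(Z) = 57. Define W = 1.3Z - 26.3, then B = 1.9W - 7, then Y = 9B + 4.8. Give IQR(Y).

IQR(Y) = 1267.11

IQR(W) = |1.3|·57 = 74.1.
IQR(B) = |1.9|·74.1 = 140.79.
IQR(Y) = |9|·140.79 = 1267.11.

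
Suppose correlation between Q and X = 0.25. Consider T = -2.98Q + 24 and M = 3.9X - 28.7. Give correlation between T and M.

correlation between T and M = -0.25

Linear rescalings preserve |correlation|; the slopes -2.98 and 3.9 have opposite signs, so the correlation flips sign: correlation between T and M = −correlation between Q and X = -0.25.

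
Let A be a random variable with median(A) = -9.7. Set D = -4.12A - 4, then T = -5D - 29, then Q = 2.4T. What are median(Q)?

median(D) = (-4.12)·(-9.7) + (-4) = 35.964.
median(T) = (-5)·35.964 + (-29) = -208.82.
median(Q) = 2.4·(-208.82) = -501.168.

median(Q) = -501.168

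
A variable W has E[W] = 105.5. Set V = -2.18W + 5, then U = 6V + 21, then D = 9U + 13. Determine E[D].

E[D] = -11947.46

E[V] = (-2.18)·105.5 + 5 = -224.99.
E[U] = 6·(-224.99) + 21 = -1328.94.
E[D] = 9·(-1328.94) + 13 = -11947.46.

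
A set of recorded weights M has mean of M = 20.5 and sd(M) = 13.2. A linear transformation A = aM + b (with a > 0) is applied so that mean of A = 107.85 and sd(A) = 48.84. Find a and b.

sd(A) = a·sd(M) (a > 0), so a = 48.84/13.2 = 3.7.
mean of A = a·mean of M + b, so b = 107.85 − 3.7·20.5 = 32.

a = 3.7, b = 32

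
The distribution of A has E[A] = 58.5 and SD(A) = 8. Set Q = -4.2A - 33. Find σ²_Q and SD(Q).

σ²_Q = 1128.96, SD(Q) = 33.6

Q = -4.2A - 33 is linear with a = -4.2, b = -33.
σ²_A = 8² = 64.
σ²_Q = a²·σ²_A = (-4.2)²·64 = 1128.96 (the additive constant -33 does not affect variance).
SD(Q) = |a|·SD(A) = |-4.2|·8 = 33.6.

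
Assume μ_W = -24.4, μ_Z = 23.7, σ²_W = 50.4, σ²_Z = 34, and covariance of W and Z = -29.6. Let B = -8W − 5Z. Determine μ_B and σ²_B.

μ_B = 76.7, σ²_B = 1707.6

μ_B = (-8)·μ_W + (-5)·μ_Z = (-8)·(-24.4) + (-5)·23.7 = 76.7.
σ²_B = a²·σ²_W + b²·σ²_Z + 2ab·covariance of W and Z with a = -8, b = -5.
= (-8)²·50.4 + (-5)²·34 + 2·(-8)·(-5)·(-29.6)
= 3225.6 + 850 + (-2368) = 1707.6.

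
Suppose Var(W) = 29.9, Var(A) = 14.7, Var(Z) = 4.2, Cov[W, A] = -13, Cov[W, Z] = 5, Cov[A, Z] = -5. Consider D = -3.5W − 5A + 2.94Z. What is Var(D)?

Var(D) = a²·Var(W) + b²·Var(A) + c²·Var(Z) + 2ab·Cov[W, A] + 2ac·Cov[W, Z] + 2bc·Cov[A, Z], with a = -3.5, b = -5, c = 2.94.
= 366.275 + 367.5 + 36.30312 + (-455) + (-102.9) + 147
= 359.17812.

Var(D) = 359.17812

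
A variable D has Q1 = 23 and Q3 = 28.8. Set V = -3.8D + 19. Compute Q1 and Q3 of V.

Q1(V) = -90.44, Q3(V) = -68.4

a = -3.8 < 0 reverses order: Q1(V) comes from Q3(D), Q3(V) from Q1(D).
Q1(V) = (-3.8)·28.8 + 19 = -90.44; Q3(V) = (-3.8)·23 + 19 = -68.4.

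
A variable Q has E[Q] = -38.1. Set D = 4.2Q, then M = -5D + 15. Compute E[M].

E[D] = 4.2·(-38.1) = -160.02.
E[M] = (-5)·(-160.02) + 15 = 815.1.

E[M] = 815.1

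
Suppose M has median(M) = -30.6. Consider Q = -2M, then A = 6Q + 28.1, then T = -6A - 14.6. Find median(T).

median(Q) = (-2)·(-30.6) = 61.2.
median(A) = 6·61.2 + 28.1 = 395.3.
median(T) = (-6)·395.3 + (-14.6) = -2386.4.

median(T) = -2386.4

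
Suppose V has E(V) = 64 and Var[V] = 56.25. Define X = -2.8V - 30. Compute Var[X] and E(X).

Var[X] = 441, E(X) = -209.2

X = -2.8V - 30 is linear with a = -2.8, b = -30.
Var[X] = a²·Var[V] = (-2.8)²·56.25 = 441 (the additive constant -30 does not affect variance).
E(X) = a·E(V) + b = (-2.8)·64 + (-30) = -209.2.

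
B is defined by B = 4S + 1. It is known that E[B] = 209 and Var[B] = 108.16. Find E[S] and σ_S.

E[S] = 52, σ_S = 2.6

From B = 4S + 1: E[B] = a·E[S] + b, so E[S] = (E[B] − b)/a = (209 − 1)/4 = 52.
σ_B = √108.16 = 10.4.
σ_B = |a|·σ_S, so σ_S = 10.4/|4| = 2.6.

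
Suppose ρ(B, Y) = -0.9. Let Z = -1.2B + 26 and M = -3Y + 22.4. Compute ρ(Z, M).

Linear rescalings preserve correlation up to sign; here the slopes -1.2 and -3 have the same sign, so ρ(Z, M) = ρ(B, Y) = -0.9.

ρ(Z, M) = -0.9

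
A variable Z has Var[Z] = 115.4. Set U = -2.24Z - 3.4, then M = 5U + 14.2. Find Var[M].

Var[U] = (-2.24)²·115.4 = 579.03104.
Var[M] = 5²·579.03104 = 14475.776.

Var[M] = 14475.776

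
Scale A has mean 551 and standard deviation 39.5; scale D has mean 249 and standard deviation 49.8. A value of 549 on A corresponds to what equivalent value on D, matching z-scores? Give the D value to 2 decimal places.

D = 246.48

z = (549 − 551)/39.5 ≈ -0.0506.
D = 249 + z·49.8 = 249 + (549 − 551)·49.8/39.5 ≈ 246.48.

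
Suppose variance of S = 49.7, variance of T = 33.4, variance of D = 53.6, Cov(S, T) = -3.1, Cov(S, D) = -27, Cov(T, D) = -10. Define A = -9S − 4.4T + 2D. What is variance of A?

variance of A = 5789.204

variance of A = a²·variance of S + b²·variance of T + c²·variance of D + 2ab·Cov(S, T) + 2ac·Cov(S, D) + 2bc·Cov(T, D), with a = -9, b = -4.4, c = 2.
= 4025.7 + 646.624 + 214.4 + (-245.52) + 972 + 176
= 5789.204.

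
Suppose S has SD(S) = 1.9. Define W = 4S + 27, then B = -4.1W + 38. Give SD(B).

SD(W) = |4|·1.9 = 7.6.
SD(B) = |-4.1|·7.6 = 31.16.

SD(B) = 31.16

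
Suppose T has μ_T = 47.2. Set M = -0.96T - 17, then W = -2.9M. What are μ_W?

μ_W = 180.7048

μ_M = (-0.96)·47.2 + (-17) = -62.312.
μ_W = (-2.9)·(-62.312) = 180.7048.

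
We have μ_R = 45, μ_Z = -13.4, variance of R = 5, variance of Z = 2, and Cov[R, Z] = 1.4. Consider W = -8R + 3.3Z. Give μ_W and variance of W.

μ_W = (-8)·μ_R + 3.3·μ_Z = (-8)·45 + 3.3·(-13.4) = -404.22.
variance of W = a²·variance of R + b²·variance of Z + 2ab·Cov[R, Z] with a = -8, b = 3.3.
= (-8)²·5 + 3.3²·2 + 2·(-8)·3.3·1.4
= 320 + 21.78 + (-73.92) = 267.86.

μ_W = -404.22, variance of W = 267.86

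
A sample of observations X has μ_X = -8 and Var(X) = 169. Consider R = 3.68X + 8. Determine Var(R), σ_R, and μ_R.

Var(R) = 2288.6656, σ_R = 47.84, μ_R = -21.44

R = 3.68X + 8 is linear with a = 3.68, b = 8.
Var(R) = a²·Var(X) = 3.68²·169 = 2288.6656 (the additive constant 8 does not affect variance).
σ_X = √169 = 13.
σ_R = |a|·σ_X = |3.68|·13 = 47.84.
μ_R = a·μ_X + b = 3.68·(-8) + 8 = -21.44.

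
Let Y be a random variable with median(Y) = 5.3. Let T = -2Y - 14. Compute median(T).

A linear map preserves order up to sign, so median(T) = a·median(Y) + b = (-2)·5.3 + (-14) = -24.6.

median(T) = -24.6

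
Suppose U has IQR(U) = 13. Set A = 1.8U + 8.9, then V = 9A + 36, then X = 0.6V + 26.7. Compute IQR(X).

IQR(A) = |1.8|·13 = 23.4.
IQR(V) = |9|·23.4 = 210.6.
IQR(X) = |0.6|·210.6 = 126.36.

IQR(X) = 126.36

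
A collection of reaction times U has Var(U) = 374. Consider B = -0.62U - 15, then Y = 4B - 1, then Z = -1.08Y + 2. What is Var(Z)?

Var(B) = (-0.62)²·374 = 143.7656.
Var(Y) = 4²·143.7656 = 2300.2496.
Var(Z) = (-1.08)²·2300.2496 = 2683.01113344.

Var(Z) = 2683.01113344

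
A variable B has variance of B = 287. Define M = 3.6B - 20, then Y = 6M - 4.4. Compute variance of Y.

variance of M = 3.6²·287 = 3719.52.
variance of Y = 6²·3719.52 = 133902.72.

variance of Y = 133902.72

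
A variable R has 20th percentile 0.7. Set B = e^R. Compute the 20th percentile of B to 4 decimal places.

20th percentile of B = 2.0138

e^R is increasing, so P_{20}(B) = g(P_{20}(R)) ≈ 2.0138.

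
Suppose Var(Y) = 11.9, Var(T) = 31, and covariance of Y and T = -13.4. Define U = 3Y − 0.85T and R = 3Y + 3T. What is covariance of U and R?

By bilinearity, covariance of U and R = ac·Var(Y) + bd·Var(T) + (ad+bc)·covariance of Y and T, with a=3, b=-0.85, c=3, d=3.
ac·Var(Y) = 3·3·11.9 = 107.1
bd·Var(T) = (-0.85)·3·31 = -79.05
(ad+bc)·covariance of Y and T = (6.45)·(-13.4) = -86.43
covariance of U and R = 107.1 + (-79.05) + (-86.43) = -58.38.

covariance of U and R = -58.38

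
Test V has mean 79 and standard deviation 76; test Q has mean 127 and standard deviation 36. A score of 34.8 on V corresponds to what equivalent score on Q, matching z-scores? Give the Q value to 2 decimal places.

Q = 106.06

z = (34.8 − 79)/76 ≈ -0.5816.
Q = 127 + z·36 = 127 + (34.8 − 79)·36/76 ≈ 106.06.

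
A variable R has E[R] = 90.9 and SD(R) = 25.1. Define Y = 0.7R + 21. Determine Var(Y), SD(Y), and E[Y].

Y = 0.7R + 21 is linear with a = 0.7, b = 21.
Var(R) = 25.1² = 630.01.
Var(Y) = a²·Var(R) = 0.7²·630.01 = 308.7049 (the additive constant 21 does not affect variance).
SD(Y) = |a|·SD(R) = |0.7|·25.1 = 17.57.
E[Y] = a·E[R] + b = 0.7·90.9 + 21 = 84.63.

Var(Y) = 308.7049, SD(Y) = 17.57, E[Y] = 84.63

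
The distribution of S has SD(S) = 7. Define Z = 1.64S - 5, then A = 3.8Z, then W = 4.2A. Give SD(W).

SD(Z) = |1.64|·7 = 11.48.
SD(A) = |3.8|·11.48 = 43.624.
SD(W) = |4.2|·43.624 = 183.2208.

SD(W) = 183.2208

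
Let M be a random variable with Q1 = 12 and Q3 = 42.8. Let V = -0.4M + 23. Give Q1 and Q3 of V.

Q1(V) = 5.88, Q3(V) = 18.2

a = -0.4 < 0 reverses order: Q1(V) comes from Q3(M), Q3(V) from Q1(M).
Q1(V) = (-0.4)·42.8 + 23 = 5.88; Q3(V) = (-0.4)·12 + 23 = 18.2.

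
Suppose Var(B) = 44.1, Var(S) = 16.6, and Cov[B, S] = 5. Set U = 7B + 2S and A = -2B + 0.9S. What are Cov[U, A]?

Cov[U, A] = -576.02

By bilinearity, Cov[U, A] = ac·Var(B) + bd·Var(S) + (ad+bc)·Cov[B, S], with a=7, b=2, c=-2, d=0.9.
ac·Var(B) = 7·(-2)·44.1 = -617.4
bd·Var(S) = 2·0.9·16.6 = 29.88
(ad+bc)·Cov[B, S] = (2.3)·5 = 11.5
Cov[U, A] = -617.4 + 29.88 + 11.5 = -576.02.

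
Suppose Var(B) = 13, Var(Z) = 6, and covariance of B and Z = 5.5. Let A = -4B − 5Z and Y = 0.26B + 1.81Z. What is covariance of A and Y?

covariance of A and Y = -114.79

By bilinearity, covariance of A and Y = ac·Var(B) + bd·Var(Z) + (ad+bc)·covariance of B and Z, with a=-4, b=-5, c=0.26, d=1.81.
ac·Var(B) = (-4)·0.26·13 = -13.52
bd·Var(Z) = (-5)·1.81·6 = -54.3
(ad+bc)·covariance of B and Z = (-8.54)·5.5 = -46.97
covariance of A and Y = -13.52 + (-54.3) + (-46.97) = -114.79.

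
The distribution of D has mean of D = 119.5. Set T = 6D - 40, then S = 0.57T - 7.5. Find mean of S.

mean of T = 6·119.5 + (-40) = 677.
mean of S = 0.57·677 + (-7.5) = 378.39.

mean of S = 378.39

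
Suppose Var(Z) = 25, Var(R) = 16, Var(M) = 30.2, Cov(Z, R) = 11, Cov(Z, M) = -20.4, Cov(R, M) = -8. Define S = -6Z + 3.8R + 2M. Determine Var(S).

Var(S) = a²·Var(Z) + b²·Var(R) + c²·Var(M) + 2ab·Cov(Z, R) + 2ac·Cov(Z, M) + 2bc·Cov(R, M), with a = -6, b = 3.8, c = 2.
= 900 + 231.04 + 120.8 + (-501.6) + 489.6 + (-121.6)
= 1118.24.

Var(S) = 1118.24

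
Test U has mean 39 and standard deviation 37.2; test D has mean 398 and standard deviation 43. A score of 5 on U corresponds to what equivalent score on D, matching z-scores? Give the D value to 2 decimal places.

z = (5 − 39)/37.2 ≈ -0.914.
D = 398 + z·43 = 398 + (5 − 39)·43/37.2 ≈ 358.70.

D = 358.70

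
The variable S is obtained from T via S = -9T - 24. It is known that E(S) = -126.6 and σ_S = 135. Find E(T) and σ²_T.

From S = -9T - 24: E(S) = a·E(T) + b, so E(T) = (E(S) − b)/a = (-126.6 − (-24))/(-9) = 11.4.
σ²_S = 135² = 18225.
σ²_S = a²·σ²_T, so σ²_T = 18225/(-9)² = 225.

E(T) = 11.4, σ²_T = 225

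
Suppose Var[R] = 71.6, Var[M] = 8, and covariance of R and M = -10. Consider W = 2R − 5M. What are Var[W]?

Var[W] = a²·Var[R] + b²·Var[M] + 2ab·covariance of R and M with a = 2, b = -5.
= 2²·71.6 + (-5)²·8 + 2·2·(-5)·(-10)
= 286.4 + 200 + 200 = 686.4.

Var[W] = 686.4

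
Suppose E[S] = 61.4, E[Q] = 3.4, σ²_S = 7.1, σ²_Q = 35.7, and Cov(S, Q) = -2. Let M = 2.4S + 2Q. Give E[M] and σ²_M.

E[M] = 2.4·E[S] + 2·E[Q] = 2.4·61.4 + 2·3.4 = 154.16.
σ²_M = a²·σ²_S + b²·σ²_Q + 2ab·Cov(S, Q) with a = 2.4, b = 2.
= 2.4²·7.1 + 2²·35.7 + 2·2.4·2·(-2)
= 40.896 + 142.8 + (-19.2) = 164.496.

E[M] = 154.16, σ²_M = 164.496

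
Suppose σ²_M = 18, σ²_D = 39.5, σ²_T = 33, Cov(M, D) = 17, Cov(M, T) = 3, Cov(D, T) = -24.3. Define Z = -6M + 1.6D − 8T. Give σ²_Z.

σ²_Z = 3444.8

σ²_Z = a²·σ²_M + b²·σ²_D + c²·σ²_T + 2ab·Cov(M, D) + 2ac·Cov(M, T) + 2bc·Cov(D, T), with a = -6, b = 1.6, c = -8.
= 648 + 101.12 + 2112 + (-326.4) + 288 + 622.08
= 3444.8.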